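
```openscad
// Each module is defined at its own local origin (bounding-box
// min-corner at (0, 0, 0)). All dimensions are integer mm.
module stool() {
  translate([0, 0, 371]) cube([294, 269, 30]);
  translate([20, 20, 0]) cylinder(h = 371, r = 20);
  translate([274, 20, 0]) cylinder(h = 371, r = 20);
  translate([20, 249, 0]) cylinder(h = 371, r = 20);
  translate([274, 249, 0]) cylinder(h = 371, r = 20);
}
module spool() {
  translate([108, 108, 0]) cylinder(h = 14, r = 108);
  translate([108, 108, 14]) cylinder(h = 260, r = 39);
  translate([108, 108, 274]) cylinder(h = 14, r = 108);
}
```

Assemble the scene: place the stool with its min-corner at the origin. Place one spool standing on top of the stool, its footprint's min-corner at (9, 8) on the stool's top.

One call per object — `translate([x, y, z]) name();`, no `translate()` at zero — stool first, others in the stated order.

stool();
translate([9, 8, 401]) spool();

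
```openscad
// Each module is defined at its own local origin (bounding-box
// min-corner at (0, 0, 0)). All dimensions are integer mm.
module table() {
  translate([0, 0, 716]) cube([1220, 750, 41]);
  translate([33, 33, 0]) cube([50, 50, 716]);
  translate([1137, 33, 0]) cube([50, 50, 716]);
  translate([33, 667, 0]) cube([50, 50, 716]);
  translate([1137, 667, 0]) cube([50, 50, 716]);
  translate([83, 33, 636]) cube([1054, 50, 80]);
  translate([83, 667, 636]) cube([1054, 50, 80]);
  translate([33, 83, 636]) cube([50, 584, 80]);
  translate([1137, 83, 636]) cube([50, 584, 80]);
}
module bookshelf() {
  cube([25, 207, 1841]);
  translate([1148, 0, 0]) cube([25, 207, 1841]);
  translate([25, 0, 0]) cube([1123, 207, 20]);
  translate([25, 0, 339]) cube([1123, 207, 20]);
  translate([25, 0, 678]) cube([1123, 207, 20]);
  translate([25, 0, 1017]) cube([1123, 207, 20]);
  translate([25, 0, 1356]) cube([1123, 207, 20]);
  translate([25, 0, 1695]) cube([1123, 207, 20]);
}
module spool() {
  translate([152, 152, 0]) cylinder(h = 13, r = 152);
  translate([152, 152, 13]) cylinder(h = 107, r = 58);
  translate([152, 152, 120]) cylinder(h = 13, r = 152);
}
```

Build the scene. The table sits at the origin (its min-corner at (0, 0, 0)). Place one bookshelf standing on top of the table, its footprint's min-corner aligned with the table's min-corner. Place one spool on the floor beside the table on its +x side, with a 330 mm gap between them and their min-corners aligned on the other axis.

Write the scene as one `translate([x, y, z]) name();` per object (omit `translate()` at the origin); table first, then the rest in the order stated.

table();
translate([0, 0, 757]) bookshelf();
translate([1550, 0, 0]) spool();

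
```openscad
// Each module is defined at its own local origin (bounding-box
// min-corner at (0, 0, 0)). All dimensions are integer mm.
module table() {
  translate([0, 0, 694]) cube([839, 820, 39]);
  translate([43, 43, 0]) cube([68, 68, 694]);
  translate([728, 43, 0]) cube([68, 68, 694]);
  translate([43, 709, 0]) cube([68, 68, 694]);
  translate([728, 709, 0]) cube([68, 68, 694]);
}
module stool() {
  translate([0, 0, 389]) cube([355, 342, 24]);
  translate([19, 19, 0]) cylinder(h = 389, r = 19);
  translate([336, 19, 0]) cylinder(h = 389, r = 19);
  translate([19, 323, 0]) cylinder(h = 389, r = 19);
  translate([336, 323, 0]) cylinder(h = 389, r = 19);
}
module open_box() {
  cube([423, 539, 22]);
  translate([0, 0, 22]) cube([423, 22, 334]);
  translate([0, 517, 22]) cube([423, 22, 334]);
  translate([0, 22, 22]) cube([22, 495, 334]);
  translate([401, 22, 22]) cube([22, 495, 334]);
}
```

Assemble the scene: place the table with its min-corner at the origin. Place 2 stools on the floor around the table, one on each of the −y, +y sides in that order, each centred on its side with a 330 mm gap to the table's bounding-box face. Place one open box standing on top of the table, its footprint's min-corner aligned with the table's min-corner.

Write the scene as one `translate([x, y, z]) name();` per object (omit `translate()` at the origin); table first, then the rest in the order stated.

table();
translate([242, -672, 0]) stool();
translate([242, 1150, 0]) stool();
translate([0, 0, 733]) open_box();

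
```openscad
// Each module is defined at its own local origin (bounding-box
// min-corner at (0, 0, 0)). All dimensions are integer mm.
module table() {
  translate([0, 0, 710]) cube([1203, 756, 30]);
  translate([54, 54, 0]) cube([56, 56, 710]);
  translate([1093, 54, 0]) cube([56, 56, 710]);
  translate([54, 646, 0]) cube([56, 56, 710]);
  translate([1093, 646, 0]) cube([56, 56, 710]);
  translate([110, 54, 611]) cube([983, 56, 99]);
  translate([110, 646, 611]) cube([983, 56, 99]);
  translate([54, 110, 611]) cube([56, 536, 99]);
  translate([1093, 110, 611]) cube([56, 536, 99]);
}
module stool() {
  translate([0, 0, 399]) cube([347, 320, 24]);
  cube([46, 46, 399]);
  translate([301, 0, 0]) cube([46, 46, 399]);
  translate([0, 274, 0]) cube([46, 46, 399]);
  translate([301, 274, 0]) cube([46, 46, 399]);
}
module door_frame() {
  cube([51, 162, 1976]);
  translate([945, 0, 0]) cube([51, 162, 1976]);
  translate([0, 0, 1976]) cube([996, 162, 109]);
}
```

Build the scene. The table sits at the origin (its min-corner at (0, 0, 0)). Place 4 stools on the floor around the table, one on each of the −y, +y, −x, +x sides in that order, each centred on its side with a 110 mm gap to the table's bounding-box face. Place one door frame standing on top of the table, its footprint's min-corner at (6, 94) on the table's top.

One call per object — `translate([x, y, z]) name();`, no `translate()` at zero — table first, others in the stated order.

table();
translate([428, -430, 0]) stool();
translate([428, 866, 0]) stool();
translate([-457, 218, 0]) stool();
translate([1313, 218, 0]) stool();
translate([6, 94, 740]) door_frame();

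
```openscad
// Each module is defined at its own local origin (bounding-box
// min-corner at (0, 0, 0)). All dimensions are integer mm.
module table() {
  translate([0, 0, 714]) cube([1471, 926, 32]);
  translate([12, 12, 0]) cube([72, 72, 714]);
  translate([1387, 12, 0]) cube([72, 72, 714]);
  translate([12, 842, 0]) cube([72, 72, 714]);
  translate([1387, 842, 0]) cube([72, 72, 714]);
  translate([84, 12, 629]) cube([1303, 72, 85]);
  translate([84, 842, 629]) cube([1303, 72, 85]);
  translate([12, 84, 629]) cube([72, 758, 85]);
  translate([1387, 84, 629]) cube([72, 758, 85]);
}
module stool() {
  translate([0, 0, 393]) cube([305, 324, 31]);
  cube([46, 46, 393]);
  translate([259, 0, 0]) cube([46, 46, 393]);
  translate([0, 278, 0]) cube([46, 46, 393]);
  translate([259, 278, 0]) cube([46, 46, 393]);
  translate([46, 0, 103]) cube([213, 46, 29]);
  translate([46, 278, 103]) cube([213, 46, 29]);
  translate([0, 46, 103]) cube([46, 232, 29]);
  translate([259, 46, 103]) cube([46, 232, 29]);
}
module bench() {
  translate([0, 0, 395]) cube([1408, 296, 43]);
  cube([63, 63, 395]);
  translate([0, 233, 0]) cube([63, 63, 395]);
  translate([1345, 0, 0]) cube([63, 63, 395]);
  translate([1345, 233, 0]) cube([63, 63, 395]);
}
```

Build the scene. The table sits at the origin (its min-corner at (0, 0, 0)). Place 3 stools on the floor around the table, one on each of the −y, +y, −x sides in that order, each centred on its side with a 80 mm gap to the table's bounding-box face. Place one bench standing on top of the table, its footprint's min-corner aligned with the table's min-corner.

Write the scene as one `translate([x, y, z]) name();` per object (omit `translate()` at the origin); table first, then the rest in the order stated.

table();
translate([583, -404, 0]) stool();
translate([583, 1006, 0]) stool();
translate([-385, 301, 0]) stool();
translate([0, 0, 746]) bench();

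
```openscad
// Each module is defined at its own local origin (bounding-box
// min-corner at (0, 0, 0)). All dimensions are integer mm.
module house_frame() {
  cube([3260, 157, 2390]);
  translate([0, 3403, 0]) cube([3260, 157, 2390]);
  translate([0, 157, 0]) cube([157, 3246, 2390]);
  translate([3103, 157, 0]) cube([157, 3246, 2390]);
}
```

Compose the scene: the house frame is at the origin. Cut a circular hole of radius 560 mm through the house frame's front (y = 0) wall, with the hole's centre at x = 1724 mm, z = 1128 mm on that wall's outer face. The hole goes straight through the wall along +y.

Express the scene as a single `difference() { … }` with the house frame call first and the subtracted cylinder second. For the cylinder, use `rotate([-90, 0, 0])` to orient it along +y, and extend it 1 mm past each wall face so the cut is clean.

difference() {
  house_frame();
  translate([1724, -1, 1128]) rotate([-90, 0, 0]) cylinder(h = 159, r = 560);
}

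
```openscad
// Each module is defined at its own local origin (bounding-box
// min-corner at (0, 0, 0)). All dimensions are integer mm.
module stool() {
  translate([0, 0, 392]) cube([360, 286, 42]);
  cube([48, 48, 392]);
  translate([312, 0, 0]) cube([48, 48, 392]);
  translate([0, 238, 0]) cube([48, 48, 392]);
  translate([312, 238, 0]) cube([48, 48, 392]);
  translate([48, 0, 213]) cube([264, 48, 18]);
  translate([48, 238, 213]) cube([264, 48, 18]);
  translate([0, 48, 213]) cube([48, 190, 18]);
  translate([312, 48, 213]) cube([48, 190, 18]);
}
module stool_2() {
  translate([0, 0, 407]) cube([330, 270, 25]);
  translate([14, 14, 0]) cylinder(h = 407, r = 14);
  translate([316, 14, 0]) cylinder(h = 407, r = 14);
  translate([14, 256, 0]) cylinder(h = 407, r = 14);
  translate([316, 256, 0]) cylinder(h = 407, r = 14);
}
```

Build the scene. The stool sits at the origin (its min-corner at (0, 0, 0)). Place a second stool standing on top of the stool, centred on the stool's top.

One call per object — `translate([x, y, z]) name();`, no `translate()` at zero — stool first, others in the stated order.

stool();
translate([15, 8, 434]) stool_2();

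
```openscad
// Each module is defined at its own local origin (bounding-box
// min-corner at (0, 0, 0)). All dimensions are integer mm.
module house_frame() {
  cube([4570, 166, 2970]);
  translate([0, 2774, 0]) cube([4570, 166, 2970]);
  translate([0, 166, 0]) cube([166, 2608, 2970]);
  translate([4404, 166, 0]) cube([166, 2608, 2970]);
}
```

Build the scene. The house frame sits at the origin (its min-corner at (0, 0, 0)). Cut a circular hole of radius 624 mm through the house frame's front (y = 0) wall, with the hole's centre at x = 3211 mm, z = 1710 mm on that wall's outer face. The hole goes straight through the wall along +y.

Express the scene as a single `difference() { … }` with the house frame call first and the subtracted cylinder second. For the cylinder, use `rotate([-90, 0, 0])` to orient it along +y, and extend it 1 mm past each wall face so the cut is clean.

difference() {
  house_frame();
  translate([3211, -1, 1710]) rotate([-90, 0, 0]) cylinder(h = 168, r = 624);
}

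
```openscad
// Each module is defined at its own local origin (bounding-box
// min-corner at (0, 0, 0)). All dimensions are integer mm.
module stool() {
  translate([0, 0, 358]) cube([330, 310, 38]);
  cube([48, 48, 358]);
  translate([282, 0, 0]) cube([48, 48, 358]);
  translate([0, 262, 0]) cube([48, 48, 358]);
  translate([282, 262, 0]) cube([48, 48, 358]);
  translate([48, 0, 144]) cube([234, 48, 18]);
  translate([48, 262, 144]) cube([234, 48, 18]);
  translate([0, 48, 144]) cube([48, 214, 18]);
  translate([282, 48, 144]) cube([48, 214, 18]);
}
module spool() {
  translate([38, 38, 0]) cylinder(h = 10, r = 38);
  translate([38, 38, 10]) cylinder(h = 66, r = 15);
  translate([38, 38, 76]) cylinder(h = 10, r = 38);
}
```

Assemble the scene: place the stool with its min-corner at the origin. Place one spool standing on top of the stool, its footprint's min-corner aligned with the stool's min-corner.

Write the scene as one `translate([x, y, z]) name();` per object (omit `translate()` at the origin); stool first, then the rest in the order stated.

stool();
translate([0, 0, 396]) spool();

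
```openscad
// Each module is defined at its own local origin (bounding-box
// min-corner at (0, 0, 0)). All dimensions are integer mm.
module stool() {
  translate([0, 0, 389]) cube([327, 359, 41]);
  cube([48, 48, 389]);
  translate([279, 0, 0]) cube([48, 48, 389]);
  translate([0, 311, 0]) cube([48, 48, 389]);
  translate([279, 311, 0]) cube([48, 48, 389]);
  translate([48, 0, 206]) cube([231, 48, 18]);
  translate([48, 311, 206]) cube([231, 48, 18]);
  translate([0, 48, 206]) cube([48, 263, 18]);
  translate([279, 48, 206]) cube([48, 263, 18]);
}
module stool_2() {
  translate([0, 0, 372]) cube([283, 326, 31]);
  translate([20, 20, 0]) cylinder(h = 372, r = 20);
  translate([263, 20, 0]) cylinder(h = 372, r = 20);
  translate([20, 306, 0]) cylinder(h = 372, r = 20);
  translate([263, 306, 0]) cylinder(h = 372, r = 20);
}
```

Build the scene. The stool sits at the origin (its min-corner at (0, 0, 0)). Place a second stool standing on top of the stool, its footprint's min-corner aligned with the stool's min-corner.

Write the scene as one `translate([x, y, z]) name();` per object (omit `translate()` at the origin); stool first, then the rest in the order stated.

stool();
translate([0, 0, 430]) stool_2();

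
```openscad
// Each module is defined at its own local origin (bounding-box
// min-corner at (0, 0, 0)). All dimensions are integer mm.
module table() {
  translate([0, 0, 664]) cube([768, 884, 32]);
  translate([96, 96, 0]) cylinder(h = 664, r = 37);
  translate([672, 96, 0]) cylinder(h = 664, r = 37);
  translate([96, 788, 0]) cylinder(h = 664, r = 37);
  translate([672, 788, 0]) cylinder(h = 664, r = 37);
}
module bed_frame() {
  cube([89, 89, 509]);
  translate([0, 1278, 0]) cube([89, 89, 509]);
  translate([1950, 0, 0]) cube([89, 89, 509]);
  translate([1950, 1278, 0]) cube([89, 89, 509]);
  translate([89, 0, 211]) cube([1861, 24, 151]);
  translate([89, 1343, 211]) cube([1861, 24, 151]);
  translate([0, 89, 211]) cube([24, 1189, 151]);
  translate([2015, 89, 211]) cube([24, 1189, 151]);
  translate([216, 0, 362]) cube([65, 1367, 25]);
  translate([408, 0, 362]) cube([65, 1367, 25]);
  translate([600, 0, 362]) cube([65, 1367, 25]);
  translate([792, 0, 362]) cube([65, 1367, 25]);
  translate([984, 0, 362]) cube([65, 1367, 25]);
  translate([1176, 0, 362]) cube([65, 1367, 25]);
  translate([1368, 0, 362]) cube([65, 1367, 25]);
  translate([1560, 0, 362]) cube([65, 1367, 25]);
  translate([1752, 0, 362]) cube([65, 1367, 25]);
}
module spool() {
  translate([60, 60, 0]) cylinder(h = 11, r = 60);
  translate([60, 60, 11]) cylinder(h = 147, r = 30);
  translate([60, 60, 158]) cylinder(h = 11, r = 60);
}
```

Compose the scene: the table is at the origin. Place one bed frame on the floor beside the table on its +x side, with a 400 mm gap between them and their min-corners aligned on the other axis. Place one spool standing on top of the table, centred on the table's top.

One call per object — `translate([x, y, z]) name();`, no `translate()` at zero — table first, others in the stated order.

table();
translate([1168, 0, 0]) bed_frame();
translate([324, 382, 696]) spool();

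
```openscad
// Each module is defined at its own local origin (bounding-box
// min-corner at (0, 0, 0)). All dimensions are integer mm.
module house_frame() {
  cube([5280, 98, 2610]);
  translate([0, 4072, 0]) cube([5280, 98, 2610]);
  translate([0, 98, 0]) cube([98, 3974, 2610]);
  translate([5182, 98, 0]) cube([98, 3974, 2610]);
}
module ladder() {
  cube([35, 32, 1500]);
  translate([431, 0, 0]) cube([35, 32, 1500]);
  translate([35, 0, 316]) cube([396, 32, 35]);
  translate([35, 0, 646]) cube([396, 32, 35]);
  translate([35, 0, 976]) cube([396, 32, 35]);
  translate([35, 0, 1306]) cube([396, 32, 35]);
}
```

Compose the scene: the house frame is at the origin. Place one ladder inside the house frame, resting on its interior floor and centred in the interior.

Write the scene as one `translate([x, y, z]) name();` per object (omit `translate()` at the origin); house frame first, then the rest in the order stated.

house_frame();
translate([2407, 2069, 0]) ladder();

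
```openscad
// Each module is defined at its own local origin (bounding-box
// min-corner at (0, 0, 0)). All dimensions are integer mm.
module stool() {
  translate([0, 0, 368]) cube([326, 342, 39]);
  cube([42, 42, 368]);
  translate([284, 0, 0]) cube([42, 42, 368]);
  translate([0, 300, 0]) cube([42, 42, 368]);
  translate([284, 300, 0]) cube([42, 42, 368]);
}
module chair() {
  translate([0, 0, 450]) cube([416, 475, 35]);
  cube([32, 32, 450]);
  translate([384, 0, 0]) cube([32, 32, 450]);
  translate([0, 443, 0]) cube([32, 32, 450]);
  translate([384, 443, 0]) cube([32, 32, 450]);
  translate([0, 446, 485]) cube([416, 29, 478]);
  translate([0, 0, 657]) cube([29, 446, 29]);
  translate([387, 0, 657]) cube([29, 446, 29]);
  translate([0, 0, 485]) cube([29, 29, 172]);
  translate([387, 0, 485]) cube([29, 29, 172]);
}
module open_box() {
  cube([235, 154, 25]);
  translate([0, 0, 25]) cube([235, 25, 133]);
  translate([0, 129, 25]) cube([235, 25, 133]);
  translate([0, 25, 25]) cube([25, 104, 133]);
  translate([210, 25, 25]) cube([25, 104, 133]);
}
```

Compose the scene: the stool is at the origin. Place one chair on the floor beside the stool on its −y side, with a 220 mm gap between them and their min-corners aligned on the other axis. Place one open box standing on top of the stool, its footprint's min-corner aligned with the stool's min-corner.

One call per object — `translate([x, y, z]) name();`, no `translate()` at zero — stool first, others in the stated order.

stool();
translate([0, -695, 0]) chair();
translate([0, 0, 407]) open_box();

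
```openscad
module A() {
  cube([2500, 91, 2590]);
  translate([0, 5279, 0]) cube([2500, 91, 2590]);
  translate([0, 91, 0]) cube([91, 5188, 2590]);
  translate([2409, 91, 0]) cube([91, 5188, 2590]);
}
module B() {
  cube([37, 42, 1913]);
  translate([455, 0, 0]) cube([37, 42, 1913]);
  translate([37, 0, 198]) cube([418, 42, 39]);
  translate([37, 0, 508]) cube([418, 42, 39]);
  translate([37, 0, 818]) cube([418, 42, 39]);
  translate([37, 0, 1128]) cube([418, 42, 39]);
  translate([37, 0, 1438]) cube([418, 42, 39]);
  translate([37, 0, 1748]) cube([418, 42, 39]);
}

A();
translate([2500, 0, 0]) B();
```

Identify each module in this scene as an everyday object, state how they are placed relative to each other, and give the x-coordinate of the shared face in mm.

The house frame's +x face and the ladder's −x face are both at x = 2500 mm.

A is a house frame. B is a ladder. The ladder is against the house frame's +x side, with their −y faces flush. The x-coordinate of the shared face is 2500 mm.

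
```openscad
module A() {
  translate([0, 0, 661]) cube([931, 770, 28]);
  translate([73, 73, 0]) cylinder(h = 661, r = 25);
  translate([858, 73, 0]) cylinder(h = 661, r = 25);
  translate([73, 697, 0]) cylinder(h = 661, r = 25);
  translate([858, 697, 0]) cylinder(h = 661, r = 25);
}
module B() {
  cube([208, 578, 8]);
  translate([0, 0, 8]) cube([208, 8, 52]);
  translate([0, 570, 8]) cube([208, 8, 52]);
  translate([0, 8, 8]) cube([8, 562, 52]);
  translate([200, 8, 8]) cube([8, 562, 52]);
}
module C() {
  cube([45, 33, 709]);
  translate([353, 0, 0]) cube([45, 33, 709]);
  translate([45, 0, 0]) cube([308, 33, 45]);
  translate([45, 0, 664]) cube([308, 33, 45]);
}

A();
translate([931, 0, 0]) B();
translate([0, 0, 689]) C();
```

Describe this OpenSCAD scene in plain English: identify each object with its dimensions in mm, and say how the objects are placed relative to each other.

A is a table: top 931 mm (x) × 770 mm (y), 28 mm thick, upper face at z = 689 mm, on four round legs of 50 mm diameter, each leg's bounding box inset 48 mm from the nearest pair of top edges, running from z = 0 to the bottom of the top.

B is an open-topped rectangular box: outside dimensions 208×578×60 mm, with a uniform wall and base thickness of 8 mm. The base is a full 208×578 slab on the floor; four walls sit on top of the base. The front and back walls (the −y and +y sides) span the full width; the two side walls fit between them.

C is a rectangular picture frame lying in the x–z plane (depth along y). The opening is 308 mm wide (x) by 619 mm tall (z), surrounded by a border 45 mm wide on all four sides. The frame is 33 mm deep and is made of two full-height vertical stiles with two horizontal rails fitted between them.

The open box is against the table's +x side, with their −y faces flush. The picture frame is on top of the table.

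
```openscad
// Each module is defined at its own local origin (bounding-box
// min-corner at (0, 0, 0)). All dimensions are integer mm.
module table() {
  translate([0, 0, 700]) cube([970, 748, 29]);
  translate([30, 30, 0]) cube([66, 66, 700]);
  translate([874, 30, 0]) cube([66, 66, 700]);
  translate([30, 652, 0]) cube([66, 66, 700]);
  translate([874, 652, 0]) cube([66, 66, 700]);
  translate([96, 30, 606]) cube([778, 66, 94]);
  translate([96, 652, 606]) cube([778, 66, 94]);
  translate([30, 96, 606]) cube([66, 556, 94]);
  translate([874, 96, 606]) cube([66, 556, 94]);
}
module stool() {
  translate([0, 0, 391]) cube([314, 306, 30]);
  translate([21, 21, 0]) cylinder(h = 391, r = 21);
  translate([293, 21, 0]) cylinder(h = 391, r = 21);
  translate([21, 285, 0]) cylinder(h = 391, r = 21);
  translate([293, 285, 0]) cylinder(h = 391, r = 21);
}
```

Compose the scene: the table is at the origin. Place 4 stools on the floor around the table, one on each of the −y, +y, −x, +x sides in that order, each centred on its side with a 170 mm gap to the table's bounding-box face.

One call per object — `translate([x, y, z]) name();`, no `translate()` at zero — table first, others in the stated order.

table();
translate([328, -476, 0]) stool();
translate([328, 918, 0]) stool();
translate([-484, 221, 0]) stool();
translate([1140, 221, 0]) stool();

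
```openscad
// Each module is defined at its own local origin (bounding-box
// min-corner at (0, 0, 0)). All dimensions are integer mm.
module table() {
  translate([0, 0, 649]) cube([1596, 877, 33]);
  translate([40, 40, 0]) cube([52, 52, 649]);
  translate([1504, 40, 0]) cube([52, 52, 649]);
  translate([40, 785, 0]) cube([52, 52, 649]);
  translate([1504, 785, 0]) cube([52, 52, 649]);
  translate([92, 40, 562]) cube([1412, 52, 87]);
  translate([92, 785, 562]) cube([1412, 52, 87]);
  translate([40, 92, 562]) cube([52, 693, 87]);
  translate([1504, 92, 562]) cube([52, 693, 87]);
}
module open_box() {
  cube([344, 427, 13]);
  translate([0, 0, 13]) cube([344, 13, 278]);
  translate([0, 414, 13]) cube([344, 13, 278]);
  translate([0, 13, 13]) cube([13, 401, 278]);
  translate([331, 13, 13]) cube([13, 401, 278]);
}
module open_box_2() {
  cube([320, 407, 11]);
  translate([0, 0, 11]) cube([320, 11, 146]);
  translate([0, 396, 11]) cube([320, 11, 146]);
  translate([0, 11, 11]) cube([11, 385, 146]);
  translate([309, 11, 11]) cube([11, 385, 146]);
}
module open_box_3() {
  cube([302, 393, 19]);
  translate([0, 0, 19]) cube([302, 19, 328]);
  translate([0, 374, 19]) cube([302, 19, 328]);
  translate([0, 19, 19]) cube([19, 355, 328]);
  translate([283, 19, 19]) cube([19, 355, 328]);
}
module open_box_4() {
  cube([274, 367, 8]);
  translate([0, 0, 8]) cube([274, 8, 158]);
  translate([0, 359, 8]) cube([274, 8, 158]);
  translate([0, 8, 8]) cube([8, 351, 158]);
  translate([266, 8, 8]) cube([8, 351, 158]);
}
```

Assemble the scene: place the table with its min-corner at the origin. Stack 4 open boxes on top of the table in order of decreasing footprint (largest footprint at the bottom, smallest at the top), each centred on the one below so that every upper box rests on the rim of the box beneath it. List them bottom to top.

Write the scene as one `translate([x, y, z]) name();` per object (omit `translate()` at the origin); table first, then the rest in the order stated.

table();
translate([626, 225, 682]) open_box();
translate([638, 235, 973]) open_box_2();
translate([647, 242, 1130]) open_box_3();
translate([661, 255, 1477]) open_box_4();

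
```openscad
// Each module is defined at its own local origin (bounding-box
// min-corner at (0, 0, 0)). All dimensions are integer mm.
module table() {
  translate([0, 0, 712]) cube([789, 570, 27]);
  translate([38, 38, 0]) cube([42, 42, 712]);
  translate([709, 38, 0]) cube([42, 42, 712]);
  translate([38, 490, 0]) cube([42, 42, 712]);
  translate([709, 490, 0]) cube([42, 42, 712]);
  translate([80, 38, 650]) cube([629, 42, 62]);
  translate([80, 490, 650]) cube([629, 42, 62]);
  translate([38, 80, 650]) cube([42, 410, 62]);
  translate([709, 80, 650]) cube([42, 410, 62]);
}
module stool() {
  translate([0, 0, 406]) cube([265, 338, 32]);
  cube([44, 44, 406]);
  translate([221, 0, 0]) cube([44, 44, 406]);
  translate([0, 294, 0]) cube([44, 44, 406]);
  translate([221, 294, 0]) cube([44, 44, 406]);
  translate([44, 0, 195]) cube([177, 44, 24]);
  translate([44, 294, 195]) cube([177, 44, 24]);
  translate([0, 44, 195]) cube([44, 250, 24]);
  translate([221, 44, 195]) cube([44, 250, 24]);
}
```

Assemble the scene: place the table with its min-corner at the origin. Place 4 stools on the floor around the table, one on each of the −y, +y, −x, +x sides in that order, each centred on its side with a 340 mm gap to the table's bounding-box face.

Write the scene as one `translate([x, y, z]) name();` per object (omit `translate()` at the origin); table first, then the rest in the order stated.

table();
translate([262, -678, 0]) stool();
translate([262, 910, 0]) stool();
translate([-605, 116, 0]) stool();
translate([1129, 116, 0]) stool();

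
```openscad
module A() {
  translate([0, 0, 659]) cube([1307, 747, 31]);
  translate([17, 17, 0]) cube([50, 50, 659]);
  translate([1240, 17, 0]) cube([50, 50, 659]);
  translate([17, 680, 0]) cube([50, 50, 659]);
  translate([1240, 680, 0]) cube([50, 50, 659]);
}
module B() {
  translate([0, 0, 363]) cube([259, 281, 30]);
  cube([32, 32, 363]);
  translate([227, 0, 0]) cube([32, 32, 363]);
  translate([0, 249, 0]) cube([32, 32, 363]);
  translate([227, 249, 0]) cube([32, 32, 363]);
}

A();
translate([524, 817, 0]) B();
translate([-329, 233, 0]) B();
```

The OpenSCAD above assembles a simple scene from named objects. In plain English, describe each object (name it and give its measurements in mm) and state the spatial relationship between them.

A is a table: top 1307 mm (x) × 747 mm (y), 31 mm thick, upper face at z = 690 mm, on four 50×50 mm square legs, each inset 17 mm from the nearest pair of top edges, running from z = 0 to the bottom of the top.

B is a four-legged stool. The seat is 259×281 mm, 30 mm thick, top at z = 393 mm. It stands on four square legs, each 32×32 mm in cross-section, from z = 0 to the seat underside, each flush with a corner of the seat.

Two stools sit around the table at the +y, −x sides.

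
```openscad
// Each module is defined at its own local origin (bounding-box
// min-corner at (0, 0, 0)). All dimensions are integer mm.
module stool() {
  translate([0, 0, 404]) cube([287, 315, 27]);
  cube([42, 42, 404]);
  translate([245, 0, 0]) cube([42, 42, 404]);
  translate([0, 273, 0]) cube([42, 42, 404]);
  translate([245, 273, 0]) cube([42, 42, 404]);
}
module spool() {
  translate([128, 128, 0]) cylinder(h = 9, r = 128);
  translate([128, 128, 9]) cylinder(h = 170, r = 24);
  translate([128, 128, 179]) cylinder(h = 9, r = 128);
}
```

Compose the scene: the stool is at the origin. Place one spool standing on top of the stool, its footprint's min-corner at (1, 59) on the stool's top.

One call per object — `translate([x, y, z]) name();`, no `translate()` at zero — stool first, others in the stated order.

stool();
translate([1, 59, 431]) spool();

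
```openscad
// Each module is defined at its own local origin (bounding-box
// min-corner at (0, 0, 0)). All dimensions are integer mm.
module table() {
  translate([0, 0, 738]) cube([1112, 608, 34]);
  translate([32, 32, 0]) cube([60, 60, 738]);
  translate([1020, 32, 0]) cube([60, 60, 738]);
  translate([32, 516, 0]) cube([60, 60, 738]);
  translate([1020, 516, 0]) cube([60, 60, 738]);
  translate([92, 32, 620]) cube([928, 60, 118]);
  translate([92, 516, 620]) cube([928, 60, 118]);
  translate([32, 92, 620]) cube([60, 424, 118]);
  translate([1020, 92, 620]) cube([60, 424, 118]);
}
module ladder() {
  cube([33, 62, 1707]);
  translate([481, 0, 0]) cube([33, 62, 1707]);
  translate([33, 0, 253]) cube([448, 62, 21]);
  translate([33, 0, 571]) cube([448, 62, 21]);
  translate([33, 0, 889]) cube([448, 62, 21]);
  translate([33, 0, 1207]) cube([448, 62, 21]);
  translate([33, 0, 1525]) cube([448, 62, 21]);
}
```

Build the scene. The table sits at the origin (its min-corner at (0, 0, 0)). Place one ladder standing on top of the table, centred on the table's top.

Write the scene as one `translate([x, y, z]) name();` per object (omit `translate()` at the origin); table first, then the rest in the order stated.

table();
translate([299, 273, 772]) ladder();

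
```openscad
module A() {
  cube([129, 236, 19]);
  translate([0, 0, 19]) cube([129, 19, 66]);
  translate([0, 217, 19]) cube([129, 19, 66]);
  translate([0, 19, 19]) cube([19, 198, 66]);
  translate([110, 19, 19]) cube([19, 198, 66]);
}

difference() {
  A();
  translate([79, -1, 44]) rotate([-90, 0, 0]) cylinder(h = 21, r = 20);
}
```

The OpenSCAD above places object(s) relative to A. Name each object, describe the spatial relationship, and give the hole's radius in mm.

A is an open box. The open box has a circular hole through its front wall. The hole's radius is 20 mm.

The subtracted cylinder has r = 20 mm.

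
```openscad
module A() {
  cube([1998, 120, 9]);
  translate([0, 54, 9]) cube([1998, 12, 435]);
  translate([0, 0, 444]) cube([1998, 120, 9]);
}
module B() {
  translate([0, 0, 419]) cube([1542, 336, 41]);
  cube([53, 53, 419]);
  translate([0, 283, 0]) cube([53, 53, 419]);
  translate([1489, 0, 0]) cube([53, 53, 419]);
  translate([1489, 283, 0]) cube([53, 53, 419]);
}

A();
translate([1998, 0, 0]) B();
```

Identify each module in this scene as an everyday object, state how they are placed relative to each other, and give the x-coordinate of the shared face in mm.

The I-beam's +x face and the bench's −x face are both at x = 1998 mm.

A is an I-beam. B is a bench. The bench is against the I-beam's +x side, with their −y faces flush. The x-coordinate of the shared face is 1998 mm.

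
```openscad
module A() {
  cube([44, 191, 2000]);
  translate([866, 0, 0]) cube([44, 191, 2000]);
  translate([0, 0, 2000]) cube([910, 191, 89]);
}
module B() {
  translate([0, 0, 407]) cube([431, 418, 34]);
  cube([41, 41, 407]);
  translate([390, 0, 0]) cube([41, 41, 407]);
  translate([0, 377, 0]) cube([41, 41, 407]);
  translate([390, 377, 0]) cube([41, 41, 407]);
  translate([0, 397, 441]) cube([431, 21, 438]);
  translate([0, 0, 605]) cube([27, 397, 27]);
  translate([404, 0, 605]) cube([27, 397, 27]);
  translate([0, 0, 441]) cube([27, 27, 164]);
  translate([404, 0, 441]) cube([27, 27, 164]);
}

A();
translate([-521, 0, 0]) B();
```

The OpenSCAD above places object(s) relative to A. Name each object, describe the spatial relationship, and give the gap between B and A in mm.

The chair's nearest face is 90 mm from the door frame's −x face.

A is a door frame. B is a chair. The chair is on the floor beside the door frame on its −x side. The gap between the chair and the door frame is 90 mm.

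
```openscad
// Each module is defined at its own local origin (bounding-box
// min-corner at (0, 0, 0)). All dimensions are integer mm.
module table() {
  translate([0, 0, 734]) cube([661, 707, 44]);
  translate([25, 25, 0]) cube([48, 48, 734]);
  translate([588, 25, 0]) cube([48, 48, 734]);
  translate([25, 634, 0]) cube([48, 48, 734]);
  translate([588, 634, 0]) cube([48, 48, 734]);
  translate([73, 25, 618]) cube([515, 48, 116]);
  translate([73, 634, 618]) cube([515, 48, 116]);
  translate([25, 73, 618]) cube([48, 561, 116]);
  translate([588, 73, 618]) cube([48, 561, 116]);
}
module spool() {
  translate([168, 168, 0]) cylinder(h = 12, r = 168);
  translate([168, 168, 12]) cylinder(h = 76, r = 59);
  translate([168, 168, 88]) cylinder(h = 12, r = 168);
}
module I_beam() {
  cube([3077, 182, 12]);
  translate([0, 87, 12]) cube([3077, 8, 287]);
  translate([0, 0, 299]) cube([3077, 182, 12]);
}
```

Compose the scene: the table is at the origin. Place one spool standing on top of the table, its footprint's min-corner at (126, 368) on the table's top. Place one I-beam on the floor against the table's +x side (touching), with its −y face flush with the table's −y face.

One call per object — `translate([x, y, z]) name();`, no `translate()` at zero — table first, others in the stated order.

table();
translate([126, 368, 778]) spool();
translate([661, 0, 0]) I_beam();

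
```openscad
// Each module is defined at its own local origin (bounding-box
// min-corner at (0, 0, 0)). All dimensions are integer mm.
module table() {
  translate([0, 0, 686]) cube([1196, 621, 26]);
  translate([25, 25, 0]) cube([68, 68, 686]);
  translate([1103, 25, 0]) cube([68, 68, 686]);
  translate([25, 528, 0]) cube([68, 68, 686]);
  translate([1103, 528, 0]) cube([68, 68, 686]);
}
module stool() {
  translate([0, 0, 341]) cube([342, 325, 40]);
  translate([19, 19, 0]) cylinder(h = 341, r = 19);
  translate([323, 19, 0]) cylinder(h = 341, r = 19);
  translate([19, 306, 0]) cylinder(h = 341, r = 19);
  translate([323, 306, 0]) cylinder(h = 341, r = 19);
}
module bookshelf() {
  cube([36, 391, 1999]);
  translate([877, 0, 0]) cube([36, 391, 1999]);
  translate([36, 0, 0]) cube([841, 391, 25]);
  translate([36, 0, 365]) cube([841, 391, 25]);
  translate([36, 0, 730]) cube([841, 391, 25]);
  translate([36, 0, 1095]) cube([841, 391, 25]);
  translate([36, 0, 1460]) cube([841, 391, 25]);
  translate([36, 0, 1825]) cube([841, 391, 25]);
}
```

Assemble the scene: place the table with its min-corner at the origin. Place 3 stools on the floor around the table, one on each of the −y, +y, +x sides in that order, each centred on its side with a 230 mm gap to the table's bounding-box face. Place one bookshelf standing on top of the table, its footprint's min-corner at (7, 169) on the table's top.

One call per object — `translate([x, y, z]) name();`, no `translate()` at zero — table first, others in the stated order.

table();
translate([427, -555, 0]) stool();
translate([427, 851, 0]) stool();
translate([1426, 148, 0]) stool();
translate([7, 169, 712]) bookshelf();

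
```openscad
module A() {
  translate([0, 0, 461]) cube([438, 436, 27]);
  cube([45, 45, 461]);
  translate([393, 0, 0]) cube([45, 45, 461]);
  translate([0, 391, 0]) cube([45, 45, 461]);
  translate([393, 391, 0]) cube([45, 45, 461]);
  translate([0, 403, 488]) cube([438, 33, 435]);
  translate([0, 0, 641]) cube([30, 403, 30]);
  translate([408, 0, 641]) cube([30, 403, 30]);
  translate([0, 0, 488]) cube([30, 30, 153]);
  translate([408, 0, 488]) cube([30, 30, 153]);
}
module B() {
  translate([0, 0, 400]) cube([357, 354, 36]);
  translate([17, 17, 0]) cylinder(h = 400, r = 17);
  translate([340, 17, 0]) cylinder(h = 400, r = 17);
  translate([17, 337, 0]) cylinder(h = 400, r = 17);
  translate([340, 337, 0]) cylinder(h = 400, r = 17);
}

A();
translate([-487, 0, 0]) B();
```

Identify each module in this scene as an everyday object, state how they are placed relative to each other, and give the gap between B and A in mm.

The stool's nearest face is 130 mm from the chair's −x face.

A is a chair. B is a stool. The stool is on the floor beside the chair on its −x side. The gap between the stool and the chair is 130 mm.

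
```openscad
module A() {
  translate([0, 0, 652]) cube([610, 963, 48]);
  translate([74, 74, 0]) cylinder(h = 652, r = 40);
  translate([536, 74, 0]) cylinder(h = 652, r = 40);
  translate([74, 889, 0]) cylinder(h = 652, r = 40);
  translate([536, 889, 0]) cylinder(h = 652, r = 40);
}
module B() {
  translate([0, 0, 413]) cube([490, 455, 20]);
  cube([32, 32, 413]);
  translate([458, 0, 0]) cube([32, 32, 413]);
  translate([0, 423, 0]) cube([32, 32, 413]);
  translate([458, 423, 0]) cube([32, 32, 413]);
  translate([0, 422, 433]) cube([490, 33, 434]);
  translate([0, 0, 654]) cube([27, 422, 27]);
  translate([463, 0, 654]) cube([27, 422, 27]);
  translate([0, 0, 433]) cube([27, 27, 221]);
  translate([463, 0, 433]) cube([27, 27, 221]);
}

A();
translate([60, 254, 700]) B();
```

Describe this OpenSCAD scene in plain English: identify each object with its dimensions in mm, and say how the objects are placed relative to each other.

A is a table: top 610 mm (x) × 963 mm (y), 48 mm thick, upper face at z = 700 mm, on four round legs of 80 mm diameter, each leg's bounding box inset 34 mm from the nearest pair of top edges, running from z = 0 to the bottom of the top.

B is a chair. The seat is a 490×455×20 mm slab with its top at z = 433 mm, on four 32×32 mm corner legs (flush with the seat edges, standing on z = 0). A flat backrest 33 mm thick, 434 mm tall, spans the full seat width and rises from the seat top along its +y edge, rear face flush with the rear of the seat. Two armrests of 27×27 mm section run along each side from the seat's front edge to the front of the backrest, top faces 248 mm above the seat top and outer faces flush with the seat's x-edges; a 27×27 mm post under the front of each armrest stands on the seat at the front corner.

The chair is on top of the table, centred.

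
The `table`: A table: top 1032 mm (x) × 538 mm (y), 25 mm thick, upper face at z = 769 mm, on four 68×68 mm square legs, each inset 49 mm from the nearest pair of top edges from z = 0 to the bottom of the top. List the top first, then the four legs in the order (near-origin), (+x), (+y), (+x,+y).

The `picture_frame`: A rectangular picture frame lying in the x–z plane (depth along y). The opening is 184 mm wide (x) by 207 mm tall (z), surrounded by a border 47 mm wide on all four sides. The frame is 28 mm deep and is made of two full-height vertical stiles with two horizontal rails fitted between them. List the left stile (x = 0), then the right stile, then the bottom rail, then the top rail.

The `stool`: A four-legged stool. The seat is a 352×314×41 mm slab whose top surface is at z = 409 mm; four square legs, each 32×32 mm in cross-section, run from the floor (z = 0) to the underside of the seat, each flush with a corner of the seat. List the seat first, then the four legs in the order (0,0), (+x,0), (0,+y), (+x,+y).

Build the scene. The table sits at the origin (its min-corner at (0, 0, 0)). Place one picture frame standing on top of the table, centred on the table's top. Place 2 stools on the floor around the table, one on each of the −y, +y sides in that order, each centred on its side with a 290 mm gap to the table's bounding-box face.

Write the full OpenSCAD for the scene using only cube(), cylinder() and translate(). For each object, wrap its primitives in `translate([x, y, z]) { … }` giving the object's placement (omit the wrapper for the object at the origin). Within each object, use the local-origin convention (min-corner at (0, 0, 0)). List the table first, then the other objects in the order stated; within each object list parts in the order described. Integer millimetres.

translate([0, 0, 744]) cube([1032, 538, 25]);
translate([49, 49, 0]) cube([68, 68, 744]);
translate([915, 49, 0]) cube([68, 68, 744]);
translate([49, 421, 0]) cube([68, 68, 744]);
translate([915, 421, 0]) cube([68, 68, 744]);
translate([377, 255, 769]) {
  cube([47, 28, 301]);
  translate([231, 0, 0]) cube([47, 28, 301]);
  translate([47, 0, 0]) cube([184, 28, 47]);
  translate([47, 0, 254]) cube([184, 28, 47]);
}
translate([340, -604, 0]) {
  translate([0, 0, 368]) cube([352, 314, 41]);
  cube([32, 32, 368]);
  translate([320, 0, 0]) cube([32, 32, 368]);
  translate([0, 282, 0]) cube([32, 32, 368]);
  translate([320, 282, 0]) cube([32, 32, 368]);
}
translate([340, 828, 0]) {
  translate([0, 0, 368]) cube([352, 314, 41]);
  cube([32, 32, 368]);
  translate([320, 0, 0]) cube([32, 32, 368]);
  translate([0, 282, 0]) cube([32, 32, 368]);
  translate([320, 282, 0]) cube([32, 32, 368]);
}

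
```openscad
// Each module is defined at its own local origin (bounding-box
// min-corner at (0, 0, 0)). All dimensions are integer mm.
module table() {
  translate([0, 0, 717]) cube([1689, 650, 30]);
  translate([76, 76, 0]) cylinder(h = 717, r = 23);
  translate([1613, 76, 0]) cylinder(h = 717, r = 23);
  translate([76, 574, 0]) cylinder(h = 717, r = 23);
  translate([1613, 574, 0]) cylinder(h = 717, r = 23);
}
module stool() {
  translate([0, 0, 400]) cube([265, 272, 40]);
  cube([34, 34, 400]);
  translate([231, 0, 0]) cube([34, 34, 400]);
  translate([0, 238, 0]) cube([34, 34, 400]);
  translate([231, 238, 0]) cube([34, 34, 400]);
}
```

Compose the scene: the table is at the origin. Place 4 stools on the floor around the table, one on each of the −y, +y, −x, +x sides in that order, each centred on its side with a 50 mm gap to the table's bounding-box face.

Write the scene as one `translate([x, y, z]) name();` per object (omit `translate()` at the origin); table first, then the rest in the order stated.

table();
translate([712, -322, 0]) stool();
translate([712, 700, 0]) stool();
translate([-315, 189, 0]) stool();
translate([1739, 189, 0]) stool();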